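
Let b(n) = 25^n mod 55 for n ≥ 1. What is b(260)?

Computing terms: b(1) = 25; b(2) = 20; b(3) = 5; b(4) = 15; b(5) = 45; b(6) = 25.
The sequence repeats with period 5.
(260 - 1) mod 5 = 4, so b(260) = b(5) = 45.

45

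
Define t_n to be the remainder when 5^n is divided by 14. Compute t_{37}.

We have t_1 = 5,  t_2 = 11,  t_3 = 13,  t_4 = 9,  t_5 = 3,  t_6 = 1,  t_7 = 5.
Since t_7 = t_1 = 5, the sequence is periodic with period 6.
(37 - 1) mod 6 = 0, so t_{37} = t_1 = 5.

5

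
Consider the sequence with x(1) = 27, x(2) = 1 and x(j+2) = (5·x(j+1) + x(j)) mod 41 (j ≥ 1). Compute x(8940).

Listing terms: x(1) = 27, x(2) = 1, x(3) = 32, x(4) = 38, x(5) = 17, x(6) = 0, x(7) = 17, x(8) = 3, x(9) = 32, x(10) = 40, x(11) = 27, x(12) = 11, x(13) = 0, x(14) = 11, x(15) = 14, x(16) = 40, x(17) = 9, x(18) = 3, x(19) = 24, x(20) = 0, x(21) = 24, x(22) = 38, x(23) = 9, x(24) = 1, x(25) = 14, x(26) = 30, x(27) = 0, x(28) = 30, x(29) = 27, x(30) = 1.
Since (x(29), x(30)) = (x(1), x(2)) = (27, 1) (two consecutive terms determine the rest), the sequence is periodic with period 28.
So x(8940) = x(1 + ((8940-1) mod 28)) = x(8) = 3.

3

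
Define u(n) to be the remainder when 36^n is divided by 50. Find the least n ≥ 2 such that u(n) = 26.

5

u(1) = 36, u(2) = 46, u(3) = 6, u(4) = 16, u(5) = 26, u(6) = 36.
Since u(6) = u(1) = 36, the sequence is periodic with period 5.
The value 26 first appears (with n ≥ 2) at u(5).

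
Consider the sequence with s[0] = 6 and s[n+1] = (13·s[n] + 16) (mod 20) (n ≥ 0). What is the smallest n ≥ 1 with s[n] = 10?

s[0] = 6,  s[1] = 14,  s[2] = 18,  s[3] = 10,  s[4] = 6.
Since s[4] = s[0] = 6, the sequence is periodic with period 4.
The value 10 first appears (with n ≥ 1) at s[3].

3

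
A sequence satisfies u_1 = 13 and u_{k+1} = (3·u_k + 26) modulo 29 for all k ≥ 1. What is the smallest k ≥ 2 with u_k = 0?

12

u_1 = 13; u_2 = 7; u_3 = 18; u_4 = 22; u_5 = 5; u_6 = 12; u_7 = 4; u_8 = 9; u_9 = 24; u_{10} = 11; u_{11} = 1; u_{12} = 0; u_{13} = 26; u_{14} = 17; u_{15} = 19; u_{16} = 25; u_{17} = 14; u_{18} = 10; u_{19} = 27; u_{20} = 20; u_{21} = 28; u_{22} = 23; u_{23} = 8; u_{24} = 21; u_{25} = 2; u_{26} = 3; u_{27} = 6; u_{28} = 15; u_{29} = 13.
Since u_{29} = u_1 = 13, the sequence is periodic with period 28.
The value 0 first appears (with k ≥ 2) at u_{12}.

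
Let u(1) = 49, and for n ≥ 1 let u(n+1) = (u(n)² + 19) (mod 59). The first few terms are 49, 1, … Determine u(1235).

5

Computing terms: u(1) = 49, u(2) = 1, u(3) = 20, u(4) = 6, u(5) = 55, u(6) = 35, u(7) = 5, u(8) = 44, u(9) = 8, u(10) = 24, u(11) = 5.
Since u(11) = u(7) = 5, the sequence is eventually periodic: after a pre-period of length 6 it cycles with period 4.
For n ≥ 7, u(n) depends only on (n - 7) mod 4. (1235 - 7) mod 4 = 0, so u(1235) = u(7) = 5.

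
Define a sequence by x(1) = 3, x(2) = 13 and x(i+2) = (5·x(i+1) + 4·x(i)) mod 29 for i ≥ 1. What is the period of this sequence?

We have x(1) = 3, x(2) = 13, x(3) = 19, x(4) = 2, x(5) = 28, x(6) = 3, x(7) = 11, x(8) = 9, x(9) = 2, x(10) = 17, x(11) = 6, x(12) = 11, x(13) = 21, x(14) = 4, x(15) = 17, x(16) = 14, x(17) = 22, x(18) = 21, x(19) = 19, x(20) = 5, x(21) = 14, x(22) = 3, x(23) = 13.
The sequence repeats with period 21.

21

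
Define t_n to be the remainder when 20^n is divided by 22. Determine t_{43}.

14

Listing terms: t_1 = 20,  t_2 = 4,  t_3 = 14,  t_4 = 16,  t_5 = 12,  t_6 = 20.
Since t_6 = t_1 = 20, the sequence is periodic with period 5.
(43 - 1) mod 5 = 2, so t_{43} = t_3 = 14.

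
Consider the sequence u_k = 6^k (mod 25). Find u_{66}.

u_1 = 6; u_2 = 11; u_3 = 16; u_4 = 21; u_5 = 1; u_6 = 6.
Since u_6 = u_1 = 6, the sequence is periodic with period 5.
(66 - 1) mod 5 = 0, so u_{66} = u_1 = 6.

6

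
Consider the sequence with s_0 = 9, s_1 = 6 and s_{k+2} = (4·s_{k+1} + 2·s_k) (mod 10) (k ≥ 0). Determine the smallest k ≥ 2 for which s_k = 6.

Listing terms: s_0 = 9,  s_1 = 6,  s_2 = 2,  s_3 = 0,  s_4 = 4,  s_5 = 6,  s_6 = 2.
Since (s_5, s_6) = (s_1, s_2) = (6, 2) (two consecutive terms determine the rest), the sequence is eventually periodic: after a pre-period of length 1 it cycles with period 4.
The value 6 next appears (with k ≥ 2) at s_5.

5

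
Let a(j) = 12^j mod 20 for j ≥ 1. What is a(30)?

a(1) = 12, a(2) = 4, a(3) = 8, a(4) = 16, a(5) = 12.
Since a(5) = a(1) = 12, the sequence is periodic with period 4.
(30 - 1) mod 4 = 1, so a(30) = a(2) = 4.

4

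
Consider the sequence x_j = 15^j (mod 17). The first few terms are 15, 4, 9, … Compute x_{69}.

Computing terms: x_1 = 15,  x_2 = 4,  x_3 = 9,  x_4 = 16,  x_5 = 2,  x_6 = 13,  x_7 = 8,  x_8 = 1,  x_9 = 15.
Since x_9 = x_1 = 15, the sequence is periodic with period 8.
So x_{69} = x_{1 + ((69-1) mod 8)} = x_5 = 2.

2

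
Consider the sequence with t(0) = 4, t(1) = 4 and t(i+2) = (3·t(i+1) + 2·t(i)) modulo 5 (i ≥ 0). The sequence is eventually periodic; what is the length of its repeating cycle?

24

Listing terms: t(0) = 4; t(1) = 4; t(2) = 0; t(3) = 3; t(4) = 4; t(5) = 3; t(6) = 2; t(7) = 2; t(8) = 0; t(9) = 4; t(10) = 2; t(11) = 4; t(12) = 1; t(13) = 1; t(14) = 0; t(15) = 2; t(16) = 1; t(17) = 2; t(18) = 3; t(19) = 3; t(20) = 0; t(21) = 1; t(22) = 3; t(23) = 1; t(24) = 4; t(25) = 4.
The sequence repeats with period 24.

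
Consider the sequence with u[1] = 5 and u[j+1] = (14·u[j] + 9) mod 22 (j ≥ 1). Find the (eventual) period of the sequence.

We have u[1] = 5, u[2] = 13, u[3] = 15, u[4] = 21, u[5] = 17, u[6] = 5.
Since u[6] = u[1] = 5, the sequence is periodic with period 5.

5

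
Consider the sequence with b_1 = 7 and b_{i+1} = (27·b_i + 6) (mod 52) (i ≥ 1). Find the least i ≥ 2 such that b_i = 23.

8

Computing terms: b_1 = 7; b_2 = 39; b_3 = 19; b_4 = 51; b_5 = 31; b_6 = 11; b_7 = 43; b_8 = 23; b_9 = 3; b_{10} = 35; b_{11} = 15; b_{12} = 47; b_{13} = 27; b_{14} = 7.
Since b_{14} = b_1 = 7, the sequence is periodic with period 13.
The value 23 first appears (with i ≥ 2) at b_8.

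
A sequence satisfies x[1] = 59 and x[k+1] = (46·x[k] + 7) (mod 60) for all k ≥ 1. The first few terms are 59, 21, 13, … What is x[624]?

Computing terms: x[1] = 59,  x[2] = 21,  x[3] = 13,  x[4] = 5,  x[5] = 57,  x[6] = 49,  x[7] = 41,  x[8] = 33,  x[9] = 25,  x[10] = 17,  x[11] = 9,  x[12] = 1,  x[13] = 53,  x[14] = 45,  x[15] = 37,  x[16] = 29,  x[17] = 21.
Since x[17] = x[2] = 21, the sequence is eventually periodic: after a pre-period of length 1 it cycles with period 15.
For k ≥ 2, x[k] depends only on (k - 2) mod 15. (624 - 2) mod 15 = 7, so x[624] = x[9] = 25.

25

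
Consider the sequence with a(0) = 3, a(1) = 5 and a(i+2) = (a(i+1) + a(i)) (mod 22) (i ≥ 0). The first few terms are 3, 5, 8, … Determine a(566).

0

a(0) = 3,  a(1) = 5,  a(2) = 8,  a(3) = 13,  a(4) = 21,  a(5) = 12,  a(6) = 11,  a(7) = 1,  a(8) = 12,  a(9) = 13,  a(10) = 3,  a(11) = 16,  a(12) = 19,  a(13) = 13,  a(14) = 10,  a(15) = 1,  a(16) = 11,  a(17) = 12,  a(18) = 1,  a(19) = 13,  a(20) = 14,  a(21) = 5,  a(22) = 19,  a(23) = 2,  a(24) = 21,  a(25) = 1,  a(26) = 0,  a(27) = 1,  a(28) = 1,  a(29) = 2,  a(30) = 3,  a(31) = 5.
Since (a(30), a(31)) = (a(0), a(1)) = (3, 5) (two consecutive terms determine the rest), the sequence is periodic with period 30.
So a(566) = a(0 + ((566-0) mod 30)) = a(26) = 0.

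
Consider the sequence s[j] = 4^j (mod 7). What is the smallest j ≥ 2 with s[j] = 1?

3

We have s[1] = 4; s[2] = 2; s[3] = 1; s[4] = 4.
Since s[4] = s[1] = 4, the sequence is periodic with period 3.
The value 1 first appears (with j ≥ 2) at s[3].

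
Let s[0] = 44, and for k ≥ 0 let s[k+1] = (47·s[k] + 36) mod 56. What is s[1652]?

28

Listing terms: s[0] = 44,  s[1] = 32,  s[2] = 28,  s[3] = 8,  s[4] = 20,  s[5] = 24,  s[6] = 44.
The sequence repeats with period 6.
(1652 - 0) mod 6 = 2, so s[1652] = s[2] = 28.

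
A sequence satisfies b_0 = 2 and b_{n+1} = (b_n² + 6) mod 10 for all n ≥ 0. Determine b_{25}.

b_0 = 2,  b_1 = 0,  b_2 = 6,  b_3 = 2.
The sequence repeats with period 3.
(25 - 0) mod 3 = 1, so b_{25} = b_1 = 0.

0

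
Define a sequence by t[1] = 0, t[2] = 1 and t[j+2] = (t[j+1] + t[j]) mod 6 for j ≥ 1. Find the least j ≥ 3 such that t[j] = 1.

t[1] = 0, t[2] = 1, t[3] = 1, t[4] = 2, t[5] = 3, t[6] = 5, t[7] = 2, t[8] = 1, t[9] = 3, t[10] = 4, t[11] = 1, t[12] = 5, t[13] = 0, t[14] = 5, t[15] = 5, t[16] = 4, t[17] = 3, t[18] = 1, t[19] = 4, t[20] = 5, t[21] = 3, t[22] = 2, t[23] = 5, t[24] = 1, t[25] = 0, t[26] = 1.
The sequence repeats with period 24.
The value 1 first appears (with j ≥ 3) at t[3].

3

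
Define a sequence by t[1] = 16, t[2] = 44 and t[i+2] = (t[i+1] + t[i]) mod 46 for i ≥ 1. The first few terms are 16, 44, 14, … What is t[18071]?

Listing terms: t[1] = 16, t[2] = 44, t[3] = 14, t[4] = 12, t[5] = 26, t[6] = 38, t[7] = 18, t[8] = 10, t[9] = 28, t[10] = 38, t[11] = 20, t[12] = 12, t[13] = 32, t[14] = 44, t[15] = 30, t[16] = 28, t[17] = 12, t[18] = 40, t[19] = 6, t[20] = 0, t[21] = 6, t[22] = 6, t[23] = 12, t[24] = 18, t[25] = 30, t[26] = 2, t[27] = 32, t[28] = 34, t[29] = 20, t[30] = 8, t[31] = 28, t[32] = 36, t[33] = 18, t[34] = 8, t[35] = 26, t[36] = 34, t[37] = 14, t[38] = 2, t[39] = 16, t[40] = 18, t[41] = 34, t[42] = 6, t[43] = 40, t[44] = 0, t[45] = 40, t[46] = 40, t[47] = 34, t[48] = 28, t[49] = 16, t[50] = 44.
The sequence repeats with period 48.
So t[18071] = t[1 + ((18071-1) mod 48)] = t[23] = 12.

12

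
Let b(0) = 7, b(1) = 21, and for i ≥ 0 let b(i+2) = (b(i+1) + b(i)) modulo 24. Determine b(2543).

14

Computing terms: b(0) = 7,  b(1) = 21,  b(2) = 4,  b(3) = 1,  b(4) = 5,  b(5) = 6,  b(6) = 11,  b(7) = 17,  b(8) = 4,  b(9) = 21,  b(10) = 1,  b(11) = 22,  b(12) = 23,  b(13) = 21,  b(14) = 20,  b(15) = 17,  b(16) = 13,  b(17) = 6,  b(18) = 19,  b(19) = 1,  b(20) = 20,  b(21) = 21,  b(22) = 17,  b(23) = 14,  b(24) = 7,  b(25) = 21.
Since (b(24), b(25)) = (b(0), b(1)) = (7, 21) (two consecutive terms determine the rest), the sequence is periodic with period 24.
(2543 - 0) mod 24 = 23, so b(2543) = b(23) = 14.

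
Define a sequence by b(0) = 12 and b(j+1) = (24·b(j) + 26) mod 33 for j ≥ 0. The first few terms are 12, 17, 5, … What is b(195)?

Computing terms: b(0) = 12, b(1) = 17, b(2) = 5, b(3) = 14, b(4) = 32, b(5) = 2, b(6) = 8, b(7) = 20, b(8) = 11, b(9) = 26, b(10) = 23, b(11) = 17.
Since b(11) = b(1) = 17, the sequence is eventually periodic: after a pre-period of length 1 it cycles with period 10.
For j ≥ 1, b(j) depends only on (j - 1) mod 10. (195 - 1) mod 10 = 4, so b(195) = b(5) = 2.

2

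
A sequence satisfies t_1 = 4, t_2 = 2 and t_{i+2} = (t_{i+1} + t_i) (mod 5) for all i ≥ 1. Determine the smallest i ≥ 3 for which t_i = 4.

5

We have t_1 = 4; t_2 = 2; t_3 = 1; t_4 = 3; t_5 = 4; t_6 = 2.
Since (t_5, t_6) = (t_1, t_2) = (4, 2) (two consecutive terms determine the rest), the sequence is periodic with period 4.
The value 4 next appears (with i ≥ 3) at t_5.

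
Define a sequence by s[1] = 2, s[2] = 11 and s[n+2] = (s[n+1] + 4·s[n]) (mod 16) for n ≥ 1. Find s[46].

7

Listing terms: s[1] = 2,  s[2] = 11,  s[3] = 3,  s[4] = 15,  s[5] = 11,  s[6] = 7,  s[7] = 3,  s[8] = 15.
Since (s[7], s[8]) = (s[3], s[4]) = (3, 15) (two consecutive terms determine the rest), the sequence is eventually periodic: after a pre-period of length 2 it cycles with period 4.
For n ≥ 3, s[n] depends only on (n - 3) mod 4. (46 - 3) mod 4 = 3, so s[46] = s[6] = 7.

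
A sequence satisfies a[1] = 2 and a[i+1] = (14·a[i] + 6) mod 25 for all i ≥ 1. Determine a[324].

We have a[1] = 2, a[2] = 9, a[3] = 7, a[4] = 4, a[5] = 12, a[6] = 24, a[7] = 17, a[8] = 19, a[9] = 22, a[10] = 14, a[11] = 2.
Since a[11] = a[1] = 2, the sequence is periodic with period 10.
(324 - 1) mod 10 = 3, so a[324] = a[4] = 4.

4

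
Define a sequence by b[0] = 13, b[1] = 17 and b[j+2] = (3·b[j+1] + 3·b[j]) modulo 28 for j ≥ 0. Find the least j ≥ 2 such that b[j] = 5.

15

Computing terms: b[0] = 13, b[1] = 17, b[2] = 6, b[3] = 13, b[4] = 1, b[5] = 14, b[6] = 17, b[7] = 9, b[8] = 22, b[9] = 9, b[10] = 9, b[11] = 26, b[12] = 21, b[13] = 1, b[14] = 10, b[15] = 5, b[16] = 17, b[17] = 10, b[18] = 25, b[19] = 21, b[20] = 26, b[21] = 1, b[22] = 25, b[23] = 22, b[24] = 1, b[25] = 13, b[26] = 14, b[27] = 25, b[28] = 5, b[29] = 6, b[30] = 5, b[31] = 5, b[32] = 2, b[33] = 21, b[34] = 13, b[35] = 18, b[36] = 9, b[37] = 25, b[38] = 18, b[39] = 17, b[40] = 21, b[41] = 2, b[42] = 13, b[43] = 17.
Since (b[42], b[43]) = (b[0], b[1]) = (13, 17) (two consecutive terms determine the rest), the sequence is periodic with period 42.
The value 5 first appears (with j ≥ 2) at b[15].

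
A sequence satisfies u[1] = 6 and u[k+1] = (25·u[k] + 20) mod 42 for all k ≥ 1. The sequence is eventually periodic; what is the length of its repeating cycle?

3

Computing terms: u[1] = 6, u[2] = 2, u[3] = 28, u[4] = 6.
Since u[4] = u[1] = 6, the sequence is periodic with period 3.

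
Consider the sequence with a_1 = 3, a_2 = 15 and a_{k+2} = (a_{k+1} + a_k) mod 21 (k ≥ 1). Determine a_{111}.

12

We have a_1 = 3, a_2 = 15, a_3 = 18, a_4 = 12, a_5 = 9, a_6 = 0, a_7 = 9, a_8 = 9, a_9 = 18, a_{10} = 6, a_{11} = 3, a_{12} = 9, a_{13} = 12, a_{14} = 0, a_{15} = 12, a_{16} = 12, a_{17} = 3, a_{18} = 15.
Since (a_{17}, a_{18}) = (a_1, a_2) = (3, 15) (two consecutive terms determine the rest), the sequence is periodic with period 16.
So a_{111} = a_{1 + ((111-1) mod 16)} = a_{15} = 12.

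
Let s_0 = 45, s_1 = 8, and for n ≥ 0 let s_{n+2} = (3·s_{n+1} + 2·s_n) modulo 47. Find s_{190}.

20

Listing terms: s_0 = 45,  s_1 = 8,  s_2 = 20,  s_3 = 29,  s_4 = 33,  s_5 = 16,  s_6 = 20,  s_7 = 45,  s_8 = 34,  s_9 = 4,  s_{10} = 33,  s_{11} = 13,  s_{12} = 11,  s_{13} = 12,  s_{14} = 11,  s_{15} = 10,  s_{16} = 5,  s_{17} = 35,  s_{18} = 21,  s_{19} = 39,  s_{20} = 18,  s_{21} = 38,  s_{22} = 9,  s_{23} = 9,  s_{24} = 45,  s_{25} = 12,  s_{26} = 32,  s_{27} = 26,  s_{28} = 1,  s_{29} = 8,  s_{30} = 26,  s_{31} = 0,  s_{32} = 5,  s_{33} = 15,  s_{34} = 8,  s_{35} = 7,  s_{36} = 37,  s_{37} = 31,  s_{38} = 26,  s_{39} = 46,  s_{40} = 2,  s_{41} = 4,  s_{42} = 16,  s_{43} = 9,  s_{44} = 12,  s_{45} = 7,  s_{46} = 45,  s_{47} = 8.
Since (s_{46}, s_{47}) = (s_0, s_1) = (45, 8) (two consecutive terms determine the rest), the sequence is periodic with period 46.
(190 - 0) mod 46 = 6, so s_{190} = s_6 = 20.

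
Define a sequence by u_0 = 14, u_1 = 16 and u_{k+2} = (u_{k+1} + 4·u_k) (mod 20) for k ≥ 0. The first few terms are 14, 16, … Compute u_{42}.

u_0 = 14; u_1 = 16; u_2 = 12; u_3 = 16; u_4 = 4; u_5 = 8; u_6 = 4; u_7 = 16; u_8 = 12.
Since (u_7, u_8) = (u_1, u_2) = (16, 12) (two consecutive terms determine the rest), the sequence is eventually periodic: after a pre-period of length 1 it cycles with period 6.
For k ≥ 1, u_k depends only on (k - 1) mod 6. (42 - 1) mod 6 = 5, so u_{42} = u_6 = 4.

4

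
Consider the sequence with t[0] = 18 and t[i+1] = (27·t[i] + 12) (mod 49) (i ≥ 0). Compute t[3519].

29

We have t[0] = 18, t[1] = 8, t[2] = 32, t[3] = 43, t[4] = 46, t[5] = 29, t[6] = 11, t[7] = 15, t[8] = 25, t[9] = 1, t[10] = 39, t[11] = 36, t[12] = 4, t[13] = 22, t[14] = 18.
Since t[14] = t[0] = 18, the sequence is periodic with period 14.
So t[3519] = t[0 + ((3519-0) mod 14)] = t[5] = 29.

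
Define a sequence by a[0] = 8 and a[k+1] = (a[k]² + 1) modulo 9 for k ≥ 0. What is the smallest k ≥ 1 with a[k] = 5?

2

Computing terms: a[0] = 8; a[1] = 2; a[2] = 5; a[3] = 8.
Since a[3] = a[0] = 8, the sequence is periodic with period 3.
The value 5 first appears (with k ≥ 1) at a[2].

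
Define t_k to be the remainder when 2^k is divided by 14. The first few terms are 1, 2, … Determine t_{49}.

2

We have t_0 = 1, t_1 = 2, t_2 = 4, t_3 = 8, t_4 = 2.
Since t_4 = t_1 = 2, the sequence is eventually periodic: after a pre-period of length 1 it cycles with period 3.
For k ≥ 1, t_k depends only on (k - 1) mod 3. (49 - 1) mod 3 = 0, so t_{49} = t_1 = 2.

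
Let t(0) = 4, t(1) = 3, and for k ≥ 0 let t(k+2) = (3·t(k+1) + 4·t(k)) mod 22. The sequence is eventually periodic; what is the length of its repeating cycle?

Listing terms: t(0) = 4,  t(1) = 3,  t(2) = 3,  t(3) = 21,  t(4) = 9,  t(5) = 1,  t(6) = 17,  t(7) = 11,  t(8) = 13,  t(9) = 17,  t(10) = 15,  t(11) = 3,  t(12) = 3.
Since (t(11), t(12)) = (t(1), t(2)) = (3, 3) (two consecutive terms determine the rest), the sequence is eventually periodic: after a pre-period of length 1 it cycles with period 10.

10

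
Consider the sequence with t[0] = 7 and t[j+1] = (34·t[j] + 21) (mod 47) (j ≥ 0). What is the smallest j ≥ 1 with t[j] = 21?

21

Listing terms: t[0] = 7; t[1] = 24; t[2] = 38; t[3] = 44; t[4] = 13; t[5] = 40; t[6] = 18; t[7] = 22; t[8] = 17; t[9] = 35; t[10] = 36; t[11] = 23; t[12] = 4; t[13] = 16; t[14] = 1; t[15] = 8; t[16] = 11; t[17] = 19; t[18] = 9; t[19] = 45; t[20] = 0; t[21] = 21; t[22] = 30; t[23] = 7.
Since t[23] = t[0] = 7, the sequence is periodic with period 23.
The value 21 first appears (with j ≥ 1) at t[21].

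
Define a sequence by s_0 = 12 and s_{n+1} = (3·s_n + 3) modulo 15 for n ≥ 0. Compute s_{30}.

0

s_0 = 12,  s_1 = 9,  s_2 = 0,  s_3 = 3,  s_4 = 12.
The sequence repeats with period 4.
So s_{30} = s_{0 + ((30-0) mod 4)} = s_2 = 0.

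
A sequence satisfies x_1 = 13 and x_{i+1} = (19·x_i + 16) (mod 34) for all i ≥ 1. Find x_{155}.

We have x_1 = 13,  x_2 = 25,  x_3 = 15,  x_4 = 29,  x_5 = 23,  x_6 = 11,  x_7 = 21,  x_8 = 7,  x_9 = 13.
The sequence repeats with period 8.
(155 - 1) mod 8 = 2, so x_{155} = x_3 = 15.

15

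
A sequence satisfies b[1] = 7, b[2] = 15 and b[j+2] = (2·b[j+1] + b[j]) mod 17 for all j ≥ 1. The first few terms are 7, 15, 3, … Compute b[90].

2

Listing terms: b[1] = 7, b[2] = 15, b[3] = 3, b[4] = 4, b[5] = 11, b[6] = 9, b[7] = 12, b[8] = 16, b[9] = 10, b[10] = 2, b[11] = 14, b[12] = 13, b[13] = 6, b[14] = 8, b[15] = 5, b[16] = 1, b[17] = 7, b[18] = 15.
Since (b[17], b[18]) = (b[1], b[2]) = (7, 15) (two consecutive terms determine the rest), the sequence is periodic with period 16.
(90 - 1) mod 16 = 9, so b[90] = b[10] = 2.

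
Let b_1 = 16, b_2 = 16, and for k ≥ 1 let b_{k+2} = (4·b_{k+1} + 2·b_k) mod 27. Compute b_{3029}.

20

We have b_1 = 16,  b_2 = 16,  b_3 = 15,  b_4 = 11,  b_5 = 20,  b_6 = 21,  b_7 = 16,  b_8 = 25,  b_9 = 24,  b_{10} = 11,  b_{11} = 11,  b_{12} = 12,  b_{13} = 16,  b_{14} = 7,  b_{15} = 6,  b_{16} = 11,  b_{17} = 2,  b_{18} = 3,  b_{19} = 16,  b_{20} = 16.
Since (b_{19}, b_{20}) = (b_1, b_2) = (16, 16) (two consecutive terms determine the rest), the sequence is periodic with period 18.
(3029 - 1) mod 18 = 4, so b_{3029} = b_5 = 20.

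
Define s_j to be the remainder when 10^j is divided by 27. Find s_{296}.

s_0 = 1; s_1 = 10; s_2 = 19; s_3 = 1.
The sequence repeats with period 3.
So s_{296} = s_{0 + ((296-0) mod 3)} = s_2 = 19.

19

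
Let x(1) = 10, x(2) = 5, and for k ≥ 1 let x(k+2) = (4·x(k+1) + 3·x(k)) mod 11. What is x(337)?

6

Computing terms: x(1) = 10,  x(2) = 5,  x(3) = 6,  x(4) = 6,  x(5) = 9,  x(6) = 10,  x(7) = 1,  x(8) = 1,  x(9) = 7,  x(10) = 9,  x(11) = 2,  x(12) = 2,  x(13) = 3,  x(14) = 7,  x(15) = 4,  x(16) = 4,  x(17) = 6,  x(18) = 3,  x(19) = 8,  x(20) = 8,  x(21) = 1,  x(22) = 6,  x(23) = 5,  x(24) = 5,  x(25) = 2,  x(26) = 1,  x(27) = 10,  x(28) = 10,  x(29) = 4,  x(30) = 2,  x(31) = 9,  x(32) = 9,  x(33) = 8,  x(34) = 4,  x(35) = 7,  x(36) = 7,  x(37) = 5,  x(38) = 8,  x(39) = 3,  x(40) = 3,  x(41) = 10,  x(42) = 5.
The sequence repeats with period 40.
So x(337) = x(1 + ((337-1) mod 40)) = x(17) = 6.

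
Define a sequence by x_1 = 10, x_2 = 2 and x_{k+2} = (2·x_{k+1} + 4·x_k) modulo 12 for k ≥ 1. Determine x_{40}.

0

We have x_1 = 10, x_2 = 2, x_3 = 8, x_4 = 0, x_5 = 8, x_6 = 4, x_7 = 4, x_8 = 0, x_9 = 4, x_{10} = 8, x_{11} = 8, x_{12} = 0.
Since (x_{11}, x_{12}) = (x_3, x_4) = (8, 0) (two consecutive terms determine the rest), the sequence is eventually periodic: after a pre-period of length 2 it cycles with period 8.
For k ≥ 3, x_k depends only on (k - 3) mod 8. (40 - 3) mod 8 = 5, so x_{40} = x_8 = 0.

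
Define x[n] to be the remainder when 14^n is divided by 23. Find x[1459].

We have x[0] = 1, x[1] = 14, x[2] = 12, x[3] = 7, x[4] = 6, x[5] = 15, x[6] = 3, x[7] = 19, x[8] = 13, x[9] = 21, x[10] = 18, x[11] = 22, x[12] = 9, x[13] = 11, x[14] = 16, x[15] = 17, x[16] = 8, x[17] = 20, x[18] = 4, x[19] = 10, x[20] = 2, x[21] = 5, x[22] = 1.
The sequence repeats with period 22.
(1459 - 0) mod 22 = 7, so x[1459] = x[7] = 19.

19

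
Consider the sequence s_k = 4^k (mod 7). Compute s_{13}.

s_0 = 1; s_1 = 4; s_2 = 2; s_3 = 1.
The sequence repeats with period 3.
So s_{13} = s_{0 + ((13-0) mod 3)} = s_1 = 4.

4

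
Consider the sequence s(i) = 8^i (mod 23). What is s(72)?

13

s(1) = 8; s(2) = 18; s(3) = 6; s(4) = 2; s(5) = 16; s(6) = 13; s(7) = 12; s(8) = 4; s(9) = 9; s(10) = 3; s(11) = 1; s(12) = 8.
Since s(12) = s(1) = 8, the sequence is periodic with period 11.
So s(72) = s(1 + ((72-1) mod 11)) = s(6) = 13.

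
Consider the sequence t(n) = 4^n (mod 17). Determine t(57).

4

t(1) = 4, t(2) = 16, t(3) = 13, t(4) = 1, t(5) = 4.
The sequence repeats with period 4.
(57 - 1) mod 4 = 0, so t(57) = t(1) = 4.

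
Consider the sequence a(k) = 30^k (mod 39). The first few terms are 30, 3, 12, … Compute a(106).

We have a(1) = 30, a(2) = 3, a(3) = 12, a(4) = 9, a(5) = 36, a(6) = 27, a(7) = 30.
The sequence repeats with period 6.
So a(106) = a(1 + ((106-1) mod 6)) = a(4) = 9.

9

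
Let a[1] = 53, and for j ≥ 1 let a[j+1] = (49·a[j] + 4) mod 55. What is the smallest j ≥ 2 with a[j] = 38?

7

a[1] = 53; a[2] = 16; a[3] = 18; a[4] = 6; a[5] = 23; a[6] = 31; a[7] = 38; a[8] = 51; a[9] = 28; a[10] = 1; a[11] = 53.
Since a[11] = a[1] = 53, the sequence is periodic with period 10.
The value 38 first appears (with j ≥ 2) at a[7].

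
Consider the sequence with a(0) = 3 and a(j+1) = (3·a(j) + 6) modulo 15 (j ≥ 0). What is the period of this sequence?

a(0) = 3,  a(1) = 0,  a(2) = 6,  a(3) = 9,  a(4) = 3.
The sequence repeats with period 4.

4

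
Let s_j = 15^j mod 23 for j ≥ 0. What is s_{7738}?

16

We have s_0 = 1, s_1 = 15, s_2 = 18, s_3 = 17, s_4 = 2, s_5 = 7, s_6 = 13, s_7 = 11, s_8 = 4, s_9 = 14, s_{10} = 3, s_{11} = 22, s_{12} = 8, s_{13} = 5, s_{14} = 6, s_{15} = 21, s_{16} = 16, s_{17} = 10, s_{18} = 12, s_{19} = 19, s_{20} = 9, s_{21} = 20, s_{22} = 1.
The sequence repeats with period 22.
So s_{7738} = s_{0 + ((7738-0) mod 22)} = s_{16} = 16.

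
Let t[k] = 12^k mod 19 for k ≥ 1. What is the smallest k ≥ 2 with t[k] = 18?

Computing terms: t[1] = 12; t[2] = 11; t[3] = 18; t[4] = 7; t[5] = 8; t[6] = 1; t[7] = 12.
The sequence repeats with period 6.
The value 18 first appears (with k ≥ 2) at t[3].

3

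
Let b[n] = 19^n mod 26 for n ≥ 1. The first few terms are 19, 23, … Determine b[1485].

b[1] = 19; b[2] = 23; b[3] = 21; b[4] = 9; b[5] = 15; b[6] = 25; b[7] = 7; b[8] = 3; b[9] = 5; b[10] = 17; b[11] = 11; b[12] = 1; b[13] = 19.
Since b[13] = b[1] = 19, the sequence is periodic with period 12.
(1485 - 1) mod 12 = 8, so b[1485] = b[9] = 5.

5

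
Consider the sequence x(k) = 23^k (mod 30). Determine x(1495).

Computing terms: x(0) = 1,  x(1) = 23,  x(2) = 19,  x(3) = 17,  x(4) = 1.
Since x(4) = x(0) = 1, the sequence is periodic with period 4.
So x(1495) = x(0 + ((1495-0) mod 4)) = x(3) = 17.

17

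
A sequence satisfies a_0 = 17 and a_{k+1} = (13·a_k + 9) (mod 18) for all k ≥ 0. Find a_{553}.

14

Computing terms: a_0 = 17, a_1 = 14, a_2 = 11, a_3 = 8, a_4 = 5, a_5 = 2, a_6 = 17.
Since a_6 = a_0 = 17, the sequence is periodic with period 6.
(553 - 0) mod 6 = 1, so a_{553} = a_1 = 14.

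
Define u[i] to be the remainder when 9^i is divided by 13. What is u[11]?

We have u[0] = 1; u[1] = 9; u[2] = 3; u[3] = 1.
The sequence repeats with period 3.
So u[11] = u[0 + ((11-0) mod 3)] = u[2] = 3.

3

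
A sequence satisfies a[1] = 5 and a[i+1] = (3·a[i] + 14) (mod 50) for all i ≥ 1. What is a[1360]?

47

Computing terms: a[1] = 5; a[2] = 29; a[3] = 1; a[4] = 17; a[5] = 15; a[6] = 9; a[7] = 41; a[8] = 37; a[9] = 25; a[10] = 39; a[11] = 31; a[12] = 7; a[13] = 35; a[14] = 19; a[15] = 21; a[16] = 27; a[17] = 45; a[18] = 49; a[19] = 11; a[20] = 47; a[21] = 5.
Since a[21] = a[1] = 5, the sequence is periodic with period 20.
So a[1360] = a[1 + ((1360-1) mod 20)] = a[20] = 47.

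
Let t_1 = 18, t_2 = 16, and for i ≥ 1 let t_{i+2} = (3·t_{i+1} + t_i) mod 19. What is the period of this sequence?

t_1 = 18, t_2 = 16, t_3 = 9, t_4 = 5, t_5 = 5, t_6 = 1, t_7 = 8, t_8 = 6, t_9 = 7, t_{10} = 8, t_{11} = 12, t_{12} = 6, t_{13} = 11, t_{14} = 1, t_{15} = 14, t_{16} = 5, t_{17} = 10, t_{18} = 16, t_{19} = 1, t_{20} = 0, t_{21} = 1, t_{22} = 3, t_{23} = 10, t_{24} = 14, t_{25} = 14, t_{26} = 18, t_{27} = 11, t_{28} = 13, t_{29} = 12, t_{30} = 11, t_{31} = 7, t_{32} = 13, t_{33} = 8, t_{34} = 18, t_{35} = 5, t_{36} = 14, t_{37} = 9, t_{38} = 3, t_{39} = 18, t_{40} = 0, t_{41} = 18, t_{42} = 16.
Since (t_{41}, t_{42}) = (t_1, t_2) = (18, 16) (two consecutive terms determine the rest), the sequence is periodic with period 40.

40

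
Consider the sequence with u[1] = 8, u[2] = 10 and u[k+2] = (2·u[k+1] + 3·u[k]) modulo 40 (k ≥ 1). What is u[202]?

We have u[1] = 8,  u[2] = 10,  u[3] = 4,  u[4] = 38,  u[5] = 8,  u[6] = 10.
The sequence repeats with period 4.
(202 - 1) mod 4 = 1, so u[202] = u[2] = 10.

10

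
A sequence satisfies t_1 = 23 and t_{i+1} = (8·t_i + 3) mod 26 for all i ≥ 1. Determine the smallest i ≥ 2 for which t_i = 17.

3

t_1 = 23; t_2 = 5; t_3 = 17; t_4 = 9; t_5 = 23.
The sequence repeats with period 4.
The value 17 first appears (with i ≥ 2) at t_3.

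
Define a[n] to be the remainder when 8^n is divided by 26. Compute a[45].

8

Computing terms: a[0] = 1,  a[1] = 8,  a[2] = 12,  a[3] = 18,  a[4] = 14,  a[5] = 8.
Since a[5] = a[1] = 8, the sequence is eventually periodic: after a pre-period of length 1 it cycles with period 4.
For n ≥ 1, a[n] depends only on (n - 1) mod 4. (45 - 1) mod 4 = 0, so a[45] = a[1] = 8.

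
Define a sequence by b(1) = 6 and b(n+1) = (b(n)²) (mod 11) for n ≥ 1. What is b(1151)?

We have b(1) = 6; b(2) = 3; b(3) = 9; b(4) = 4; b(5) = 5; b(6) = 3.
Since b(6) = b(2) = 3, the sequence is eventually periodic: after a pre-period of length 1 it cycles with period 4.
For n ≥ 2, b(n) depends only on (n - 2) mod 4. (1151 - 2) mod 4 = 1, so b(1151) = b(3) = 9.

9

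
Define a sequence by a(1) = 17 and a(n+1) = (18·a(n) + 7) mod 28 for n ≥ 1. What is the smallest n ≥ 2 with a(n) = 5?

2

Computing terms: a(1) = 17; a(2) = 5; a(3) = 13; a(4) = 17.
The sequence repeats with period 3.
The value 5 first appears (with n ≥ 2) at a(2).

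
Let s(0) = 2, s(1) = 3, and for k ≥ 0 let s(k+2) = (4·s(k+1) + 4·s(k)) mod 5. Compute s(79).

We have s(0) = 2, s(1) = 3, s(2) = 0, s(3) = 2, s(4) = 3.
The sequence repeats with period 3.
So s(79) = s(0 + ((79-0) mod 3)) = s(1) = 3.

3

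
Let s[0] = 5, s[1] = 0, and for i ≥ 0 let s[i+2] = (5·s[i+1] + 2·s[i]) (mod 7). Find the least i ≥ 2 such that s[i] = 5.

s[0] = 5,  s[1] = 0,  s[2] = 3,  s[3] = 1,  s[4] = 4,  s[5] = 1,  s[6] = 6,  s[7] = 4,  s[8] = 4,  s[9] = 0,  s[10] = 1,  s[11] = 5,  s[12] = 6,  s[13] = 5,  s[14] = 2,  s[15] = 6,  s[16] = 6,  s[17] = 0,  s[18] = 5,  s[19] = 4,  s[20] = 2,  s[21] = 4,  s[22] = 3,  s[23] = 2,  s[24] = 2,  s[25] = 0,  s[26] = 4,  s[27] = 6,  s[28] = 3,  s[29] = 6,  s[30] = 1,  s[31] = 3,  s[32] = 3,  s[33] = 0,  s[34] = 6,  s[35] = 2,  s[36] = 1,  s[37] = 2,  s[38] = 5,  s[39] = 1,  s[40] = 1,  s[41] = 0,  s[42] = 2,  s[43] = 3,  s[44] = 5,  s[45] = 3,  s[46] = 4,  s[47] = 5,  s[48] = 5,  s[49] = 0.
The sequence repeats with period 48.
The value 5 first appears (with i ≥ 2) at s[11].

11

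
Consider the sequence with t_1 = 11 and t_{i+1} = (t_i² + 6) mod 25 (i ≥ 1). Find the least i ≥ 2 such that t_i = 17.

5

Computing terms: t_1 = 11,  t_2 = 2,  t_3 = 10,  t_4 = 6,  t_5 = 17,  t_6 = 20,  t_7 = 6.
Since t_7 = t_4 = 6, the sequence is eventually periodic: after a pre-period of length 3 it cycles with period 3.
The value 17 first appears (with i ≥ 2) at t_5.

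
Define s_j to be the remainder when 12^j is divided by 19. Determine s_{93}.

Listing terms: s_1 = 12,  s_2 = 11,  s_3 = 18,  s_4 = 7,  s_5 = 8,  s_6 = 1,  s_7 = 12.
The sequence repeats with period 6.
(93 - 1) mod 6 = 2, so s_{93} = s_3 = 18.

18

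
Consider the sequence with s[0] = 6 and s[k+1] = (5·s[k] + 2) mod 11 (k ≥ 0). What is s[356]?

10

We have s[0] = 6, s[1] = 10, s[2] = 8, s[3] = 9, s[4] = 3, s[5] = 6.
Since s[5] = s[0] = 6, the sequence is periodic with period 5.
(356 - 0) mod 5 = 1, so s[356] = s[1] = 10.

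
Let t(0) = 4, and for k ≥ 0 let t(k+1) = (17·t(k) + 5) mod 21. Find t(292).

We have t(0) = 4,  t(1) = 10,  t(2) = 7,  t(3) = 19,  t(4) = 13,  t(5) = 16,  t(6) = 4.
Since t(6) = t(0) = 4, the sequence is periodic with period 6.
(292 - 0) mod 6 = 4, so t(292) = t(4) = 13.

13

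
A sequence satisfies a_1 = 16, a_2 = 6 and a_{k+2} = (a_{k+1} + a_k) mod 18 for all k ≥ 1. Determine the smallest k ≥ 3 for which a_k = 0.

10

We have a_1 = 16; a_2 = 6; a_3 = 4; a_4 = 10; a_5 = 14; a_6 = 6; a_7 = 2; a_8 = 8; a_9 = 10; a_{10} = 0; a_{11} = 10; a_{12} = 10; a_{13} = 2; a_{14} = 12; a_{15} = 14; a_{16} = 8; a_{17} = 4; a_{18} = 12; a_{19} = 16; a_{20} = 10; a_{21} = 8; a_{22} = 0; a_{23} = 8; a_{24} = 8; a_{25} = 16; a_{26} = 6.
The sequence repeats with period 24.
The value 0 first appears (with k ≥ 3) at a_{10}.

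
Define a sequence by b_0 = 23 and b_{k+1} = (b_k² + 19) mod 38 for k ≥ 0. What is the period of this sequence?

b_0 = 23, b_1 = 16, b_2 = 9, b_3 = 24, b_4 = 25, b_5 = 36, b_6 = 23.
The sequence repeats with period 6.

6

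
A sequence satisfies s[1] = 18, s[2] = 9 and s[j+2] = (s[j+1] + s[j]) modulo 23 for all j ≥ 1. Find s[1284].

Listing terms: s[1] = 18,  s[2] = 9,  s[3] = 4,  s[4] = 13,  s[5] = 17,  s[6] = 7,  s[7] = 1,  s[8] = 8,  s[9] = 9,  s[10] = 17,  s[11] = 3,  s[12] = 20,  s[13] = 0,  s[14] = 20,  s[15] = 20,  s[16] = 17,  s[17] = 14,  s[18] = 8,  s[19] = 22,  s[20] = 7,  s[21] = 6,  s[22] = 13,  s[23] = 19,  s[24] = 9,  s[25] = 5,  s[26] = 14,  s[27] = 19,  s[28] = 10,  s[29] = 6,  s[30] = 16,  s[31] = 22,  s[32] = 15,  s[33] = 14,  s[34] = 6,  s[35] = 20,  s[36] = 3,  s[37] = 0,  s[38] = 3,  s[39] = 3,  s[40] = 6,  s[41] = 9,  s[42] = 15,  s[43] = 1,  s[44] = 16,  s[45] = 17,  s[46] = 10,  s[47] = 4,  s[48] = 14,  s[49] = 18,  s[50] = 9.
The sequence repeats with period 48.
So s[1284] = s[1 + ((1284-1) mod 48)] = s[36] = 3.

3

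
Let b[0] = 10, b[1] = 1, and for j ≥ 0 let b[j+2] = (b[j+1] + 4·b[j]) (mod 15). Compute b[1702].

b[0] = 10,  b[1] = 1,  b[2] = 11,  b[3] = 0,  b[4] = 14,  b[5] = 14,  b[6] = 10,  b[7] = 6,  b[8] = 1,  b[9] = 10,  b[10] = 14,  b[11] = 9,  b[12] = 5,  b[13] = 11,  b[14] = 1,  b[15] = 0,  b[16] = 4,  b[17] = 4,  b[18] = 5,  b[19] = 6,  b[20] = 11,  b[21] = 5,  b[22] = 4,  b[23] = 9,  b[24] = 10,  b[25] = 1.
The sequence repeats with period 24.
So b[1702] = b[0 + ((1702-0) mod 24)] = b[22] = 4.

4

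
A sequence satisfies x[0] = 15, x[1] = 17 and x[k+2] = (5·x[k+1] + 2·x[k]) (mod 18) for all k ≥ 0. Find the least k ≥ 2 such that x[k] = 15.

Computing terms: x[0] = 15, x[1] = 17, x[2] = 7, x[3] = 15, x[4] = 17.
The sequence repeats with period 3.
The value 15 next appears (with k ≥ 2) at x[3].

3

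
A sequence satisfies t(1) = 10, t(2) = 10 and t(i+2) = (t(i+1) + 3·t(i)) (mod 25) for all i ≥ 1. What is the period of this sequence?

t(1) = 10,  t(2) = 10,  t(3) = 15,  t(4) = 20,  t(5) = 15,  t(6) = 0,  t(7) = 20,  t(8) = 20,  t(9) = 5,  t(10) = 15,  t(11) = 5,  t(12) = 0,  t(13) = 15,  t(14) = 15,  t(15) = 10,  t(16) = 5,  t(17) = 10,  t(18) = 0,  t(19) = 5,  t(20) = 5,  t(21) = 20,  t(22) = 10,  t(23) = 20,  t(24) = 0,  t(25) = 10,  t(26) = 10.
Since (t(25), t(26)) = (t(1), t(2)) = (10, 10) (two consecutive terms determine the rest), the sequence is periodic with period 24.

24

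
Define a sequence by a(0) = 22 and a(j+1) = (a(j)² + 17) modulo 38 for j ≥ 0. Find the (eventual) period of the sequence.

6

a(0) = 22; a(1) = 7; a(2) = 28; a(3) = 3; a(4) = 26; a(5) = 9; a(6) = 22.
Since a(6) = a(0) = 22, the sequence is periodic with period 6.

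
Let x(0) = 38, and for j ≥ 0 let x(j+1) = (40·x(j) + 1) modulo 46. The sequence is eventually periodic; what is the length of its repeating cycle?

22

x(0) = 38, x(1) = 3, x(2) = 29, x(3) = 11, x(4) = 27, x(5) = 23, x(6) = 1, x(7) = 41, x(8) = 31, x(9) = 45, x(10) = 7, x(11) = 5, x(12) = 17, x(13) = 37, x(14) = 9, x(15) = 39, x(16) = 43, x(17) = 19, x(18) = 25, x(19) = 35, x(20) = 21, x(21) = 13, x(22) = 15, x(23) = 3.
Since x(23) = x(1) = 3, the sequence is eventually periodic: after a pre-period of length 1 it cycles with period 22.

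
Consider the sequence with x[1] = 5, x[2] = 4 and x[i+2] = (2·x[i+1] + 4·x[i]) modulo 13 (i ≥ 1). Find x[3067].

5

Listing terms: x[1] = 5,  x[2] = 4,  x[3] = 2,  x[4] = 7,  x[5] = 9,  x[6] = 7,  x[7] = 11,  x[8] = 11,  x[9] = 1,  x[10] = 7,  x[11] = 5,  x[12] = 12,  x[13] = 5,  x[14] = 6,  x[15] = 6,  x[16] = 10,  x[17] = 5,  x[18] = 11,  x[19] = 3,  x[20] = 11,  x[21] = 8,  x[22] = 8,  x[23] = 9,  x[24] = 11,  x[25] = 6,  x[26] = 4,  x[27] = 6,  x[28] = 2,  x[29] = 2,  x[30] = 12,  x[31] = 6,  x[32] = 8,  x[33] = 1,  x[34] = 8,  x[35] = 7,  x[36] = 7,  x[37] = 3,  x[38] = 8,  x[39] = 2,  x[40] = 10,  x[41] = 2,  x[42] = 5,  x[43] = 5,  x[44] = 4.
Since (x[43], x[44]) = (x[1], x[2]) = (5, 4) (two consecutive terms determine the rest), the sequence is periodic with period 42.
So x[3067] = x[1 + ((3067-1) mod 42)] = x[1] = 5.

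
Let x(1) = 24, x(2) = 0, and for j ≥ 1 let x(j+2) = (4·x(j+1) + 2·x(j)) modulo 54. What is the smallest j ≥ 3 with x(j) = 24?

7

We have x(1) = 24; x(2) = 0; x(3) = 48; x(4) = 30; x(5) = 0; x(6) = 6; x(7) = 24; x(8) = 0.
The sequence repeats with period 6.
The value 24 next appears (with j ≥ 3) at x(7).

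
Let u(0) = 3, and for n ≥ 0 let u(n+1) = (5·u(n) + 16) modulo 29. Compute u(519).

2

u(0) = 3,  u(1) = 2,  u(2) = 26,  u(3) = 1,  u(4) = 21,  u(5) = 5,  u(6) = 12,  u(7) = 18,  u(8) = 19,  u(9) = 24,  u(10) = 20,  u(11) = 0,  u(12) = 16,  u(13) = 9,  u(14) = 3.
The sequence repeats with period 14.
So u(519) = u(0 + ((519-0) mod 14)) = u(1) = 2.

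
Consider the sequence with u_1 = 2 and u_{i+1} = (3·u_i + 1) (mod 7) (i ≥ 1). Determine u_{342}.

5

We have u_1 = 2, u_2 = 0, u_3 = 1, u_4 = 4, u_5 = 6, u_6 = 5, u_7 = 2.
The sequence repeats with period 6.
(342 - 1) mod 6 = 5, so u_{342} = u_6 = 5.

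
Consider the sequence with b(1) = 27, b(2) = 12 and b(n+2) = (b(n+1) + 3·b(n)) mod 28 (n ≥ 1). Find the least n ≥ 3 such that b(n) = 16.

Listing terms: b(1) = 27; b(2) = 12; b(3) = 9; b(4) = 17; b(5) = 16; b(6) = 11; b(7) = 3; b(8) = 8; b(9) = 17; b(10) = 13; b(11) = 8; b(12) = 19; b(13) = 15; b(14) = 16; b(15) = 5; b(16) = 25; b(17) = 12; b(18) = 3; b(19) = 11; b(20) = 20; b(21) = 25; b(22) = 1; b(23) = 20; b(24) = 23; b(25) = 27; b(26) = 12.
Since (b(25), b(26)) = (b(1), b(2)) = (27, 12) (two consecutive terms determine the rest), the sequence is periodic with period 24.
The value 16 first appears (with n ≥ 3) at b(5).

5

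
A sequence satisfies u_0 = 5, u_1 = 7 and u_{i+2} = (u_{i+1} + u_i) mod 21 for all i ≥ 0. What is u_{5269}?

8

Listing terms: u_0 = 5,  u_1 = 7,  u_2 = 12,  u_3 = 19,  u_4 = 10,  u_5 = 8,  u_6 = 18,  u_7 = 5,  u_8 = 2,  u_9 = 7,  u_{10} = 9,  u_{11} = 16,  u_{12} = 4,  u_{13} = 20,  u_{14} = 3,  u_{15} = 2,  u_{16} = 5,  u_{17} = 7.
Since (u_{16}, u_{17}) = (u_0, u_1) = (5, 7) (two consecutive terms determine the rest), the sequence is periodic with period 16.
So u_{5269} = u_{0 + ((5269-0) mod 16)} = u_5 = 8.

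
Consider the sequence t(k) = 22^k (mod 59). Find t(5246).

19

Computing terms: t(0) = 1,  t(1) = 22,  t(2) = 12,  t(3) = 28,  t(4) = 26,  t(5) = 41,  t(6) = 17,  t(7) = 20,  t(8) = 27,  t(9) = 4,  t(10) = 29,  t(11) = 48,  t(12) = 53,  t(13) = 45,  t(14) = 46,  t(15) = 9,  t(16) = 21,  t(17) = 49,  t(18) = 16,  t(19) = 57,  t(20) = 15,  t(21) = 35,  t(22) = 3,  t(23) = 7,  t(24) = 36,  t(25) = 25,  t(26) = 19,  t(27) = 5,  t(28) = 51,  t(29) = 1.
Since t(29) = t(0) = 1, the sequence is periodic with period 29.
So t(5246) = t(0 + ((5246-0) mod 29)) = t(26) = 19.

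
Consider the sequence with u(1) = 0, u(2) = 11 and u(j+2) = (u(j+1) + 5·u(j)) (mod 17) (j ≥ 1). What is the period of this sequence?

We have u(1) = 0,  u(2) = 11,  u(3) = 11,  u(4) = 15,  u(5) = 2,  u(6) = 9,  u(7) = 2,  u(8) = 13,  u(9) = 6,  u(10) = 3,  u(11) = 16,  u(12) = 14,  u(13) = 9,  u(14) = 11,  u(15) = 5,  u(16) = 9,  u(17) = 0,  u(18) = 11.
Since (u(17), u(18)) = (u(1), u(2)) = (0, 11) (two consecutive terms determine the rest), the sequence is periodic with period 16.

16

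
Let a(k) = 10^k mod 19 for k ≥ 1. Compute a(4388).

16

Listing terms: a(1) = 10, a(2) = 5, a(3) = 12, a(4) = 6, a(5) = 3, a(6) = 11, a(7) = 15, a(8) = 17, a(9) = 18, a(10) = 9, a(11) = 14, a(12) = 7, a(13) = 13, a(14) = 16, a(15) = 8, a(16) = 4, a(17) = 2, a(18) = 1, a(19) = 10.
The sequence repeats with period 18.
(4388 - 1) mod 18 = 13, so a(4388) = a(14) = 16.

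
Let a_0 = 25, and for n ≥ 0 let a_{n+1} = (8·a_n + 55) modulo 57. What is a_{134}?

a_0 = 25,  a_1 = 27,  a_2 = 43,  a_3 = 0,  a_4 = 55,  a_5 = 39,  a_6 = 25.
The sequence repeats with period 6.
(134 - 0) mod 6 = 2, so a_{134} = a_2 = 43.

43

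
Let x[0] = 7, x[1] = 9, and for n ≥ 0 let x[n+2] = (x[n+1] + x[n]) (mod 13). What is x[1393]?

9

Listing terms: x[0] = 7; x[1] = 9; x[2] = 3; x[3] = 12; x[4] = 2; x[5] = 1; x[6] = 3; x[7] = 4; x[8] = 7; x[9] = 11; x[10] = 5; x[11] = 3; x[12] = 8; x[13] = 11; x[14] = 6; x[15] = 4; x[16] = 10; x[17] = 1; x[18] = 11; x[19] = 12; x[20] = 10; x[21] = 9; x[22] = 6; x[23] = 2; x[24] = 8; x[25] = 10; x[26] = 5; x[27] = 2; x[28] = 7; x[29] = 9.
The sequence repeats with period 28.
So x[1393] = x[0 + ((1393-0) mod 28)] = x[21] = 9.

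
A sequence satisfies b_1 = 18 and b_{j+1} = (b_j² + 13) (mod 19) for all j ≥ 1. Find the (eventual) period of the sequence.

5

b_1 = 18, b_2 = 14, b_3 = 0, b_4 = 13, b_5 = 11, b_6 = 1, b_7 = 14.
Since b_7 = b_2 = 14, the sequence is eventually periodic: after a pre-period of length 1 it cycles with period 5.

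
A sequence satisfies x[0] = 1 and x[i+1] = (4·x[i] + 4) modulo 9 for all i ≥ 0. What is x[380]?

0

We have x[0] = 1, x[1] = 8, x[2] = 0, x[3] = 4, x[4] = 2, x[5] = 3, x[6] = 7, x[7] = 5, x[8] = 6, x[9] = 1.
Since x[9] = x[0] = 1, the sequence is periodic with period 9.
So x[380] = x[0 + ((380-0) mod 9)] = x[2] = 0.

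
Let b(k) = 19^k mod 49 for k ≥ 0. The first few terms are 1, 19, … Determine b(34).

30

Computing terms: b(0) = 1, b(1) = 19, b(2) = 18, b(3) = 48, b(4) = 30, b(5) = 31, b(6) = 1.
The sequence repeats with period 6.
So b(34) = b(0 + ((34-0) mod 6)) = b(4) = 30.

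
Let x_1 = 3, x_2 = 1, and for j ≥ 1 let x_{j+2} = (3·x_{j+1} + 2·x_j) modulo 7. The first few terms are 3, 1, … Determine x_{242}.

1

We have x_1 = 3; x_2 = 1; x_3 = 2; x_4 = 1; x_5 = 0; x_6 = 2; x_7 = 6; x_8 = 1; x_9 = 1; x_{10} = 5; x_{11} = 3; x_{12} = 5; x_{13} = 0; x_{14} = 3; x_{15} = 2; x_{16} = 5; x_{17} = 5; x_{18} = 4; x_{19} = 1; x_{20} = 4; x_{21} = 0; x_{22} = 1; x_{23} = 3; x_{24} = 4; x_{25} = 4; x_{26} = 6; x_{27} = 5; x_{28} = 6; x_{29} = 0; x_{30} = 5; x_{31} = 1; x_{32} = 6; x_{33} = 6; x_{34} = 2; x_{35} = 4; x_{36} = 2; x_{37} = 0; x_{38} = 4; x_{39} = 5; x_{40} = 2; x_{41} = 2; x_{42} = 3; x_{43} = 6; x_{44} = 3; x_{45} = 0; x_{46} = 6; x_{47} = 4; x_{48} = 3; x_{49} = 3; x_{50} = 1.
Since (x_{49}, x_{50}) = (x_1, x_2) = (3, 1) (two consecutive terms determine the rest), the sequence is periodic with period 48.
So x_{242} = x_{1 + ((242-1) mod 48)} = x_2 = 1.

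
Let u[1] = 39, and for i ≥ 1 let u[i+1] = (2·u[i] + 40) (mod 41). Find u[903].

30

Listing terms: u[1] = 39,  u[2] = 36,  u[3] = 30,  u[4] = 18,  u[5] = 35,  u[6] = 28,  u[7] = 14,  u[8] = 27,  u[9] = 12,  u[10] = 23,  u[11] = 4,  u[12] = 7,  u[13] = 13,  u[14] = 25,  u[15] = 8,  u[16] = 15,  u[17] = 29,  u[18] = 16,  u[19] = 31,  u[20] = 20,  u[21] = 39.
The sequence repeats with period 20.
(903 - 1) mod 20 = 2, so u[903] = u[3] = 30.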